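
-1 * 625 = -625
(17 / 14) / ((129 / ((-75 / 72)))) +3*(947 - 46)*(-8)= -937271081 / 43344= -21624.01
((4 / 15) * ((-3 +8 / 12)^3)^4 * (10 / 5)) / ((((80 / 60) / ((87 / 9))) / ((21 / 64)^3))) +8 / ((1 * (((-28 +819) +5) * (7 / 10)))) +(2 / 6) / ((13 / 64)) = 2494394223539715983 / 700788467957760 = 3559.41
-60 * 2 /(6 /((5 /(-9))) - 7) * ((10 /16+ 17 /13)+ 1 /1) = 22875 /1157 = 19.77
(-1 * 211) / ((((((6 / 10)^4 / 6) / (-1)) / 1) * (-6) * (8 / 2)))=-407.02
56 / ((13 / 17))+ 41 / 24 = 74.94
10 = 10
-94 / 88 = -47 / 44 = -1.07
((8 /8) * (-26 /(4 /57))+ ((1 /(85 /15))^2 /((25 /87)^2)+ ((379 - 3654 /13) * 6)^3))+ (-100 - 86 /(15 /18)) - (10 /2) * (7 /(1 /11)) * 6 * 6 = 160959239287281049 /793666250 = 202804691.88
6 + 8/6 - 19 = -35/3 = -11.67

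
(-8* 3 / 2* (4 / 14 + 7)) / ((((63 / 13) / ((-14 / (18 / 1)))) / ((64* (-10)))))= -8980.32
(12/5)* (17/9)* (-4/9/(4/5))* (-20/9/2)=680/243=2.80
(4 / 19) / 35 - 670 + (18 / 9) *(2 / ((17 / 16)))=-7531722 / 11305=-666.23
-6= -6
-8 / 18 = -4 / 9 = -0.44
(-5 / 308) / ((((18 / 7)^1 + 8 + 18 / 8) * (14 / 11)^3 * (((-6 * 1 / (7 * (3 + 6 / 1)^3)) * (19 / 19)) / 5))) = 735075 / 281456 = 2.61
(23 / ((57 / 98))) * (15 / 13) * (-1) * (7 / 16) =-39445 / 1976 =-19.96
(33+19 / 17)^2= 336400 / 289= 1164.01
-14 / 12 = -7 / 6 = -1.17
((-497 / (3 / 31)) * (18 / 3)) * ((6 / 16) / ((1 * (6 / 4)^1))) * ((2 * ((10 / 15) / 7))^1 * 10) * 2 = -88040 / 3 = -29346.67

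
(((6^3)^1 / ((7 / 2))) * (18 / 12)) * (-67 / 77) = -80.55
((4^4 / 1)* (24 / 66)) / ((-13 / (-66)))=472.62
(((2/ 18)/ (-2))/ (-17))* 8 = 4/ 153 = 0.03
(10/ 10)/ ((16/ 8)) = 1/ 2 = 0.50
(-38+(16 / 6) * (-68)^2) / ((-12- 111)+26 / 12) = -73756 / 725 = -101.73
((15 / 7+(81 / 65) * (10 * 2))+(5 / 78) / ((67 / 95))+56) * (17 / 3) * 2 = 51714731 / 54873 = 942.44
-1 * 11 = -11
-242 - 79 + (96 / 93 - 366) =-21265 / 31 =-685.97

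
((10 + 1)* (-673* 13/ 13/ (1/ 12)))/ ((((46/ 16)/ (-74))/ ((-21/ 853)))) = -1104409152/ 19619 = -56292.84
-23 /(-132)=23 /132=0.17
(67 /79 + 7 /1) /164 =155 /3239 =0.05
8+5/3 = 29/3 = 9.67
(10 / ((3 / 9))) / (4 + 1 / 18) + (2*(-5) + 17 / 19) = -1.71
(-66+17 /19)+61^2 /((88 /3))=103241 /1672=61.75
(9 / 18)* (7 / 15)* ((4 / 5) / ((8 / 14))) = 49 / 150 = 0.33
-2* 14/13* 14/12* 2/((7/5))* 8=-1120/39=-28.72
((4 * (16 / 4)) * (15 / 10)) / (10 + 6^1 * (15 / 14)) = 168 / 115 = 1.46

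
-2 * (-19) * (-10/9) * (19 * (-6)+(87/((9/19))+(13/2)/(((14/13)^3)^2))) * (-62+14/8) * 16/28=76368369659105/711541152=107328.11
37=37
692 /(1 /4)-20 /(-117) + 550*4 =4968.17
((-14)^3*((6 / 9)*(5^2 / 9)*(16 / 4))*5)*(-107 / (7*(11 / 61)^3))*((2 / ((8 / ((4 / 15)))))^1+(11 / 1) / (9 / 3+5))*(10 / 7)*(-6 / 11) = -117646068148000 / 395307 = -297606842.65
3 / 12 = 1 / 4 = 0.25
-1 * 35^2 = -1225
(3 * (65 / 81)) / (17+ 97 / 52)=3380 / 26487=0.13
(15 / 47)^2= 225 / 2209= 0.10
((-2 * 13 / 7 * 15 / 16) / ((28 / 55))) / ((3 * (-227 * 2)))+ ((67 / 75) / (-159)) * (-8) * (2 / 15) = 1402604909 / 127336104000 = 0.01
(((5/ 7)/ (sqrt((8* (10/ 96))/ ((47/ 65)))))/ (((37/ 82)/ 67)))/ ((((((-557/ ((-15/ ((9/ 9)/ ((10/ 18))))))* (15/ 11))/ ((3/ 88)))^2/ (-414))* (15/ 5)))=-0.00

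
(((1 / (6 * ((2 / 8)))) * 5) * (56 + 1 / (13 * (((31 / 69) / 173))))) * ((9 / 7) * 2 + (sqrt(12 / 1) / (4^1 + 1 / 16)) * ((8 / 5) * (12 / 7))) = 14133248 * sqrt(3) / 36673 + 2070300 / 2821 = 1401.40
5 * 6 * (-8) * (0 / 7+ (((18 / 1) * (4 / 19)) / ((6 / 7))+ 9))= -61200 / 19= -3221.05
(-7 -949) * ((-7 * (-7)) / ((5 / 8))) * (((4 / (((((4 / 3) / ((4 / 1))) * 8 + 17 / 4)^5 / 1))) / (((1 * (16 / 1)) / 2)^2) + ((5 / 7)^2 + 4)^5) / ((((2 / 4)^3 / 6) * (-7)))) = 762326378685437301813425664 / 794772490323246505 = 959175598.01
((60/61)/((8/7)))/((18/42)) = 245/122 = 2.01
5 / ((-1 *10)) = -1 / 2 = -0.50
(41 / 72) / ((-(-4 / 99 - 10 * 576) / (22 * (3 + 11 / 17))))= 153791 / 19388296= 0.01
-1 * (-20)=20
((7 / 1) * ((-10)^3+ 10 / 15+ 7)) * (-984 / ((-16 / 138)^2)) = 4067793639 / 8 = 508474204.88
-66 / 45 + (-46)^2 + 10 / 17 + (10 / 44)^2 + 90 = 272162479 / 123420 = 2205.17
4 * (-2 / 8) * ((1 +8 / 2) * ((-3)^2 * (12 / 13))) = -540 / 13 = -41.54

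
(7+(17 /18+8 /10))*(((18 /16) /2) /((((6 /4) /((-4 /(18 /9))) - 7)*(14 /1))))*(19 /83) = -14953 /1440880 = -0.01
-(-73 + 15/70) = 1019/14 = 72.79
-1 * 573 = -573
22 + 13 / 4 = 101 / 4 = 25.25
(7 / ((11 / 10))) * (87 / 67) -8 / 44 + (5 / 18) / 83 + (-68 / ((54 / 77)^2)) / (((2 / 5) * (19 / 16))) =-479548588729 / 1694559042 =-282.99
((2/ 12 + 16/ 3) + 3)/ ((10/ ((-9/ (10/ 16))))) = -306/ 25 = -12.24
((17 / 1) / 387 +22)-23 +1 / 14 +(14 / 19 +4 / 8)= 18128 / 51471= 0.35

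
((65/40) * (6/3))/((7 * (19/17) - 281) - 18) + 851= 16849579/19800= 850.99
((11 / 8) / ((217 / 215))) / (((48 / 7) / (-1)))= -2365 / 11904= -0.20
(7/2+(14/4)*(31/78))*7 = 5341/156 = 34.24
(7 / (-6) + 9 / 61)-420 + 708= 105035 / 366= 286.98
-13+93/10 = -37/10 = -3.70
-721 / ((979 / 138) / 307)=-30545886 / 979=-31201.11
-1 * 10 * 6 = -60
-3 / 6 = -1 / 2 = -0.50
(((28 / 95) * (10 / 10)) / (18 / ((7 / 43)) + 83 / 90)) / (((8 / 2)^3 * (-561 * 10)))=-147 / 19965301840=-0.00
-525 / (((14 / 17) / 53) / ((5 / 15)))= -22525 / 2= -11262.50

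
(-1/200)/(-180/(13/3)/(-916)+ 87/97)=-288769/54418800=-0.01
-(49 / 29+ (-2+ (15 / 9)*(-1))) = 172 / 87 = 1.98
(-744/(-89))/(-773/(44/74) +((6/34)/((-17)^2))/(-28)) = -1125823776/175083827335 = -0.01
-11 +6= -5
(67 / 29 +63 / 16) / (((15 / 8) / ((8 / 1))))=11596 / 435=26.66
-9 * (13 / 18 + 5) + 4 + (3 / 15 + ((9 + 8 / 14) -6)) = -3061 / 70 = -43.73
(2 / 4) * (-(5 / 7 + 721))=-2526 / 7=-360.86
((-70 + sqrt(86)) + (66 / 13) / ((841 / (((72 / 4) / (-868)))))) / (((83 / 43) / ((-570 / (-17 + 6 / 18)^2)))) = 3663394755453 / 49228565750 - 22059 * sqrt(86) / 20750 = 64.56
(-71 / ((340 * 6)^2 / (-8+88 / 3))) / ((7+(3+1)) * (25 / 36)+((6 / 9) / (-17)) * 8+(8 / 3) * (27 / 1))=-284 / 61897425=-0.00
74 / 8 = 37 / 4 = 9.25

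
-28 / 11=-2.55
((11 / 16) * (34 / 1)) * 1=23.38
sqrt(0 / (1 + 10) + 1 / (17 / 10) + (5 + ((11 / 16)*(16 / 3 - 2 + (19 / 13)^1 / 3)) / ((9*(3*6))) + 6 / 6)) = sqrt(15049727394) / 47736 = 2.57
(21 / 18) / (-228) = -7 / 1368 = -0.01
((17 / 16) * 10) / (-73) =-85 / 584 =-0.15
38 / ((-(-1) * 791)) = 38 / 791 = 0.05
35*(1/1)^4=35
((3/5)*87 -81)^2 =20736/25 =829.44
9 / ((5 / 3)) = 27 / 5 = 5.40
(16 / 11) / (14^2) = 4 / 539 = 0.01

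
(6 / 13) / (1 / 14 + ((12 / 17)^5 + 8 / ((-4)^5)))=1.93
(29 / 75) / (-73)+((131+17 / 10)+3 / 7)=10203899 / 76650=133.12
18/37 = 0.49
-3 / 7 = -0.43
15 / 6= 5 / 2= 2.50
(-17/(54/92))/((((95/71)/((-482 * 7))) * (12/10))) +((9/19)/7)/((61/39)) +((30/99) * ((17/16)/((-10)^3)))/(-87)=20413573360074889/335410891200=60861.39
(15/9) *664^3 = 1463774720/3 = 487924906.67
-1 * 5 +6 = 1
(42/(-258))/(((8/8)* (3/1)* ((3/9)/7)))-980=-42189/43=-981.14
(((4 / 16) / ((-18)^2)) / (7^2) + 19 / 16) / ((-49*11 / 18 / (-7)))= 0.28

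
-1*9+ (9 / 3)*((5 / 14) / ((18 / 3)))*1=-247 / 28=-8.82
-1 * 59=-59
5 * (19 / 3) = 31.67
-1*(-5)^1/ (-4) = -1.25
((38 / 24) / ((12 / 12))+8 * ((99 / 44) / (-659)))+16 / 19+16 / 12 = 560659 / 150252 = 3.73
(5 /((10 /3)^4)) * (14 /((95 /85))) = 9639 /19000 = 0.51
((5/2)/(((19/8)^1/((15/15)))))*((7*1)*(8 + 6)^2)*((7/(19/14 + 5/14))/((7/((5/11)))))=240100/627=382.93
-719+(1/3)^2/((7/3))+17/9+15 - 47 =-47191/63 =-749.06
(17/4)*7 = 119/4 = 29.75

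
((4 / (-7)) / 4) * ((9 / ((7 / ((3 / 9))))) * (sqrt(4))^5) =-96 / 49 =-1.96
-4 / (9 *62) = -2 / 279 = -0.01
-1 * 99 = -99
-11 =-11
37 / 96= 0.39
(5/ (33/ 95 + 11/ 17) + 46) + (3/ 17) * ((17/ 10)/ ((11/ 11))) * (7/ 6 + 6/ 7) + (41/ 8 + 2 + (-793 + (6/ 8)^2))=-65984005/ 89936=-733.68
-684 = -684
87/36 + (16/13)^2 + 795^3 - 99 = 1018988433701/2028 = 502459779.93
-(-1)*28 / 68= 7 / 17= 0.41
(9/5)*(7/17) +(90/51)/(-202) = 0.73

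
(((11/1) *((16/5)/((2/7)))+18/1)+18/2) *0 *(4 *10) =0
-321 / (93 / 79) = -8453 / 31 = -272.68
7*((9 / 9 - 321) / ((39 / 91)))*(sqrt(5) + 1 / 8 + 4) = -21560 - 15680*sqrt(5) / 3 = -33247.18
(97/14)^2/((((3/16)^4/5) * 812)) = 192696320/805707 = 239.16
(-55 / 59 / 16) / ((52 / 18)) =-495 / 24544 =-0.02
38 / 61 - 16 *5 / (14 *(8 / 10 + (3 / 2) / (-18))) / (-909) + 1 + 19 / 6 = 4.80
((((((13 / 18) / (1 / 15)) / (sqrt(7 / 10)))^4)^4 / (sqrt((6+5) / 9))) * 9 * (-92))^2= 832152944020765266241503179311349262722075081910588778555393218994140625 / 3806044800987500167873716301824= 218639818376509495865845100000000000000000.00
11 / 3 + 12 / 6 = 17 / 3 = 5.67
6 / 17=0.35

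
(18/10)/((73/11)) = 99/365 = 0.27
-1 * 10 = -10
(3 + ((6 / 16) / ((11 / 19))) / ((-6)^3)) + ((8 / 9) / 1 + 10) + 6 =41999 / 2112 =19.89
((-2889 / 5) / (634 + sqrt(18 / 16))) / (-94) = 7326504 / 755675165 - 8667 * sqrt(2) / 755675165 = 0.01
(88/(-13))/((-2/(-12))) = -528/13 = -40.62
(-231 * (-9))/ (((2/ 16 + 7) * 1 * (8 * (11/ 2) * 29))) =126/ 551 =0.23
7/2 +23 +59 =171/2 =85.50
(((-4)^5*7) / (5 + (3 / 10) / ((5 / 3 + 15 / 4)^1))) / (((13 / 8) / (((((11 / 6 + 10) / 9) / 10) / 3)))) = -5089280 / 133083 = -38.24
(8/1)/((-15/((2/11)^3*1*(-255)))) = 1088/1331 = 0.82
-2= -2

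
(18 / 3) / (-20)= -3 / 10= -0.30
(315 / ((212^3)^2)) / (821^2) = 0.00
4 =4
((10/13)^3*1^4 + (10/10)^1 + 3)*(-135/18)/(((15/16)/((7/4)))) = -62.37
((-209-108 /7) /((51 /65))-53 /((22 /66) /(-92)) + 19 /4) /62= 20487107 /88536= 231.40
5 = 5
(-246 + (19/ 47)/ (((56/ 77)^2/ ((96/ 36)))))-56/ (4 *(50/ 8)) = -6942893/ 28200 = -246.20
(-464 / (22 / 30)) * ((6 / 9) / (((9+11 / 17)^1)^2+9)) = -1340960 / 324467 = -4.13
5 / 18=0.28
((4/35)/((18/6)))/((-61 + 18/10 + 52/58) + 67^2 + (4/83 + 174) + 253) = 4814/613861059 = 0.00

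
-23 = -23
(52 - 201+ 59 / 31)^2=20793600 / 961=21637.46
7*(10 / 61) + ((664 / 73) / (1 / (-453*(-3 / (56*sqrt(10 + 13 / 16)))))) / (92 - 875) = 70 / 61 - 50132*sqrt(173) / 7691061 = 1.06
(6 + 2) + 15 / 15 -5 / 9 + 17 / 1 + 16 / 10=27.04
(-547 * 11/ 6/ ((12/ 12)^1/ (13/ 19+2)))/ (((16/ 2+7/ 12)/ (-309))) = 1841202/ 19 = 96905.37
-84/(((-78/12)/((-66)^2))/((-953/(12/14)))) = -813648528/13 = -62588348.31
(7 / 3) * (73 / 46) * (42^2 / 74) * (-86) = -6460062 / 851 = -7591.14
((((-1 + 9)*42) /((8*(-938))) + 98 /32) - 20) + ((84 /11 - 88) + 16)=-959231 /11792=-81.35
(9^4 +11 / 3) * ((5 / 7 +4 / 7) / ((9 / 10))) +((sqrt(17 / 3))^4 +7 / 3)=592990 / 63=9412.54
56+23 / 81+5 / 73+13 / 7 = 2409353 / 41391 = 58.21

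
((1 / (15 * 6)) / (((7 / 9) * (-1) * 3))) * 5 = -0.02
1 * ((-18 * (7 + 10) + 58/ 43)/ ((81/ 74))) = -969400/ 3483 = -278.32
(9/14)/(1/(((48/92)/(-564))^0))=9/14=0.64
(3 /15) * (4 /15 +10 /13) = 202 /975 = 0.21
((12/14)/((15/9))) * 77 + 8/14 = 1406/35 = 40.17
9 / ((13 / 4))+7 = 127 / 13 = 9.77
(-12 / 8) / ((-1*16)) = 3 / 32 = 0.09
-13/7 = -1.86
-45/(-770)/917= 9/141218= 0.00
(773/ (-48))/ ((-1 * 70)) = 773/ 3360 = 0.23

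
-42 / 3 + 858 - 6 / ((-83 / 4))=70076 / 83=844.29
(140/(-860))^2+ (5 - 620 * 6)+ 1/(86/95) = -13733887/3698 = -3713.87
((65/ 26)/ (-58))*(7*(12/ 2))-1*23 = -1439/ 58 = -24.81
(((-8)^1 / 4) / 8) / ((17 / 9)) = -9 / 68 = -0.13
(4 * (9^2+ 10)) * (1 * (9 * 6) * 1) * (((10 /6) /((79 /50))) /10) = 163800 /79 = 2073.42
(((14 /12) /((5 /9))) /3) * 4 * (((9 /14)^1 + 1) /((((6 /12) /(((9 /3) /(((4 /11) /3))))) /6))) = 6831 /5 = 1366.20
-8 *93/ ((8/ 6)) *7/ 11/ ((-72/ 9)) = 1953/ 44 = 44.39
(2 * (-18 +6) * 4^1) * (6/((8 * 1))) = -72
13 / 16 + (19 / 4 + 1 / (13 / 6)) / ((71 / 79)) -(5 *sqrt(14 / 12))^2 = -999295 / 44304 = -22.56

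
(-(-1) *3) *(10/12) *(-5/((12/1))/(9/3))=-25/72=-0.35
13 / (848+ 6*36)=13 / 1064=0.01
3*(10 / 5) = 6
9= 9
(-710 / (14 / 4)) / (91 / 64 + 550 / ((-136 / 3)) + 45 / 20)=308992 / 12887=23.98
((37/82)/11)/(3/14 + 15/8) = 1036/52767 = 0.02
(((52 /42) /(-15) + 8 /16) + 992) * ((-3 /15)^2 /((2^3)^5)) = 625223 /516096000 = 0.00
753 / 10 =75.30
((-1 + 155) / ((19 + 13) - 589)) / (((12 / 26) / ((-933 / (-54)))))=-311311 / 30078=-10.35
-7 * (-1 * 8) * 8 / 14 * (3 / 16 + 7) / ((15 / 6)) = 92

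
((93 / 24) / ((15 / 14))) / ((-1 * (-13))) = 217 / 780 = 0.28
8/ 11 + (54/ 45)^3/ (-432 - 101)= 530624/ 732875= 0.72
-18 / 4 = -9 / 2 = -4.50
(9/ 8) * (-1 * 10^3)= -1125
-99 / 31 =-3.19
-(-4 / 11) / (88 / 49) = 49 / 242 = 0.20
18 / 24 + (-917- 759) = -6701 / 4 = -1675.25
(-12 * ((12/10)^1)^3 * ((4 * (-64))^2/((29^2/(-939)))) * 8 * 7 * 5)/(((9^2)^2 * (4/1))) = 9189720064/567675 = 16188.35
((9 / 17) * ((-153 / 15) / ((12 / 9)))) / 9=-9 / 20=-0.45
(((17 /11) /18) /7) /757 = 17 /1049202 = 0.00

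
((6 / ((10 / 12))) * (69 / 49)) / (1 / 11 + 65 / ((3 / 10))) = 3564 / 76195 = 0.05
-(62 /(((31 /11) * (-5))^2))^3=-14172488 /465484375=-0.03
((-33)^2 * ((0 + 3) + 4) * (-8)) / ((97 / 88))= -5366592 / 97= -55325.69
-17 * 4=-68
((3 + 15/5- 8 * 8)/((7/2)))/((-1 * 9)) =116/63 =1.84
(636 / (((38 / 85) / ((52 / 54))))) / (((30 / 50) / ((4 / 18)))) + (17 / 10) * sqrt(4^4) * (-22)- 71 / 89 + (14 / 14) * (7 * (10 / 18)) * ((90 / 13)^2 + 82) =143564770511 / 347221485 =413.47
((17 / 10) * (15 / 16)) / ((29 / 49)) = 2499 / 928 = 2.69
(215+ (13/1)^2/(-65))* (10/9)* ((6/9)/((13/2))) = 944/39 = 24.21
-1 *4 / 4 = -1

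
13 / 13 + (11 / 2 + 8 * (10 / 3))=199 / 6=33.17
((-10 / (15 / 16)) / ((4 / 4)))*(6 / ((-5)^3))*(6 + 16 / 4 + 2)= 768 / 125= 6.14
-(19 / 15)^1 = -19 / 15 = -1.27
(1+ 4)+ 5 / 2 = 15 / 2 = 7.50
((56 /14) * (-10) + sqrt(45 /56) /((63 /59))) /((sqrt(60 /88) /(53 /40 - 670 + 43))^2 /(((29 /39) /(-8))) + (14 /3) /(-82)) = 983044942150920 /1399101689857 - 483330429890869 * sqrt(70) /274223931211972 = 687.88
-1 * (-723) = 723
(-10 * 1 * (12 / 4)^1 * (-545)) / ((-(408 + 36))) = -2725 / 74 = -36.82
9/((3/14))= 42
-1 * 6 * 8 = -48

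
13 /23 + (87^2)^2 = 1317664516 /23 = 57289761.57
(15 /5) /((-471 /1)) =-1 /157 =-0.01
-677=-677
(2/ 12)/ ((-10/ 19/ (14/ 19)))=-7/ 30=-0.23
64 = 64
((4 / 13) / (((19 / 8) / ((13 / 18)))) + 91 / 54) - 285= -290585 / 1026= -283.22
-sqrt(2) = -1.41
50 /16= 25 /8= 3.12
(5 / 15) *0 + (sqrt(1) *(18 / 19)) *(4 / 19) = 72 / 361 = 0.20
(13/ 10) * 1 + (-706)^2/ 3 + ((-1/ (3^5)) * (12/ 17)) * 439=2287821581/ 13770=166145.36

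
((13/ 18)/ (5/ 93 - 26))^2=162409/ 209612484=0.00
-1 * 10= -10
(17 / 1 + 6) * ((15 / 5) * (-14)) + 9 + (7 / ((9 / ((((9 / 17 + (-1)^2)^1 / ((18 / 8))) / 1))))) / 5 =-6588217 / 6885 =-956.89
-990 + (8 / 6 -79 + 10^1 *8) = -2963 / 3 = -987.67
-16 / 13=-1.23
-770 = -770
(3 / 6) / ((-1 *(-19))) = 1 / 38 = 0.03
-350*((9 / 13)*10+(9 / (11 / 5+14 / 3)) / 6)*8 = -26775000 / 1339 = -19996.27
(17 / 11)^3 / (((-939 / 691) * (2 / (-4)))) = 6789766 / 1249809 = 5.43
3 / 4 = 0.75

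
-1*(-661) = 661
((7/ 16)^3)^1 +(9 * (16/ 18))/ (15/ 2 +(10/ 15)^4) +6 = 36382409/ 5107712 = 7.12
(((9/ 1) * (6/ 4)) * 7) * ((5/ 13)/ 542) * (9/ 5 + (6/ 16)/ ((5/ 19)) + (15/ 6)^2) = 71631/ 112736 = 0.64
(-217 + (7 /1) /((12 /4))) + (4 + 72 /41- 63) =-33445 /123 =-271.91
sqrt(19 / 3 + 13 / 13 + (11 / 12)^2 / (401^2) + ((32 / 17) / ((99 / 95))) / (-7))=sqrt(31191239355353) / 2099636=2.66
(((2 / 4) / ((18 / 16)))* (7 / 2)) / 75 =14 / 675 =0.02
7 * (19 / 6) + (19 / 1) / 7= 1045 / 42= 24.88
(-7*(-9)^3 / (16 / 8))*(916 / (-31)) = -2337174 / 31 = -75392.71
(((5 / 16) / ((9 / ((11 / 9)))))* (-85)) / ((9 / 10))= -23375 / 5832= -4.01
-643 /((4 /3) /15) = -28935 /4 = -7233.75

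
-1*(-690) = 690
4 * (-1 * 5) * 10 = -200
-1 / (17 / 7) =-7 / 17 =-0.41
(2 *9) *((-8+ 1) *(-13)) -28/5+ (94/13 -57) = 102871/65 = 1582.63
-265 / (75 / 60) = -212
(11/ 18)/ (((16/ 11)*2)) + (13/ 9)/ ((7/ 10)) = 9167/ 4032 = 2.27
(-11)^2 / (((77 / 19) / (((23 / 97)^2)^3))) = 30939500801 / 5830804034503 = 0.01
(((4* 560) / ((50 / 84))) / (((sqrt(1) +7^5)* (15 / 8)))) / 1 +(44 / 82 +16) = 35869102 / 2153525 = 16.66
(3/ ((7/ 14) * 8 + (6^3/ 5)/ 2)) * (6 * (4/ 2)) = 45/ 32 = 1.41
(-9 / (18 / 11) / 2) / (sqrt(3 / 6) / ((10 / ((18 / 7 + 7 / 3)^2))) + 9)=-962680950 / 3038041319 + 257321295 * sqrt(2) / 6076082638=-0.26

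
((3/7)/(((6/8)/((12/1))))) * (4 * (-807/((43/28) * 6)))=-103296/43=-2402.23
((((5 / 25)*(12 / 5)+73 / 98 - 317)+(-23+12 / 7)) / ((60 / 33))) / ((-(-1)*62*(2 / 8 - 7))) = 9083789 / 20506500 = 0.44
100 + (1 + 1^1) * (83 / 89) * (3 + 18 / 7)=68774 / 623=110.39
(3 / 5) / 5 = 3 / 25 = 0.12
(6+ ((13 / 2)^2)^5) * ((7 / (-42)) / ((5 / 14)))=-965009485951 / 15360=-62826138.41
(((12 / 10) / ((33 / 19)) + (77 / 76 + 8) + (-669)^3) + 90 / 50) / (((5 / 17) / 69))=-1468089831184209 / 20900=-70243532592.55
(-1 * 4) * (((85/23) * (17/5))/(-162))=578/1863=0.31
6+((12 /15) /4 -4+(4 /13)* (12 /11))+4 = 4673 /715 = 6.54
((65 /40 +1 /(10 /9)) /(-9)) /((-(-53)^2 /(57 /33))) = 1919 /11123640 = 0.00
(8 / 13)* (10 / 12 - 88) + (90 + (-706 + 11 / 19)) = -495775 / 741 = -669.06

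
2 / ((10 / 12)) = 2.40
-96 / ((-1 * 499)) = 96 / 499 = 0.19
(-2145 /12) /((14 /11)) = -7865 /56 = -140.45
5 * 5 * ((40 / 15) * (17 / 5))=680 / 3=226.67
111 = 111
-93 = -93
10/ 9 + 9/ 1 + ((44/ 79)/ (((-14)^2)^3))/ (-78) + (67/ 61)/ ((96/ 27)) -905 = -474722905946269/ 530665697016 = -894.58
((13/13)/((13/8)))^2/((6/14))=448/507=0.88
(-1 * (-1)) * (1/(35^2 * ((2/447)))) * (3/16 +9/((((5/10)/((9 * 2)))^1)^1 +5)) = 2559969/7095200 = 0.36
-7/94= -0.07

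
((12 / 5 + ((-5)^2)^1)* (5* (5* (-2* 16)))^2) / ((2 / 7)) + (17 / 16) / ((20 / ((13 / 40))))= 785612800221 / 12800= 61376000.02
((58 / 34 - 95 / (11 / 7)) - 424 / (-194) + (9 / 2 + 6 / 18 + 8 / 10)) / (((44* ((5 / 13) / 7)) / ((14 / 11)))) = -17654104013 / 658445700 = -26.81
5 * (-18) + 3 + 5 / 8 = -691 / 8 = -86.38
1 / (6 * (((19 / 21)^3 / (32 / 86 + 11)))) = 2.56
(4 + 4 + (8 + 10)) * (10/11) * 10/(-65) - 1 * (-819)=8969/11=815.36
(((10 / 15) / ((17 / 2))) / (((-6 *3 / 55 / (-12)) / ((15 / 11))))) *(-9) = -600 / 17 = -35.29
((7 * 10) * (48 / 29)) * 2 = 6720 / 29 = 231.72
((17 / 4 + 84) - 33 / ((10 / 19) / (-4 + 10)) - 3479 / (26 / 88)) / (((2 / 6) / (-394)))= 1853604717 / 130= 14258497.82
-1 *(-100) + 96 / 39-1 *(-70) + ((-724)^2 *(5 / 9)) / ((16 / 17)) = 36221083 / 117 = 309581.91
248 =248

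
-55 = -55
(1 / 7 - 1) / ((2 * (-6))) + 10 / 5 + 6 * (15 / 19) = 1811 / 266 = 6.81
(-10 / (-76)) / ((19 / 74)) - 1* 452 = -162987 / 361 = -451.49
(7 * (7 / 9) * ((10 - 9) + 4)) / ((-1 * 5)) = -49 / 9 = -5.44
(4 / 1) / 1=4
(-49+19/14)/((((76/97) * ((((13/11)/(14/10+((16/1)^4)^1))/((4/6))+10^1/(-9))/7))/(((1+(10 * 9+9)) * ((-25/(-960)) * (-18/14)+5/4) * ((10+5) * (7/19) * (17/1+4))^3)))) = 2919879765351685718071875/40084312501696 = 72843453788.27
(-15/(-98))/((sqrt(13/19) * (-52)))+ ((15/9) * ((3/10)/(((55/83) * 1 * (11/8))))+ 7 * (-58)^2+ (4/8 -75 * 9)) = 27677599/1210 -15 * sqrt(247)/66248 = 22874.05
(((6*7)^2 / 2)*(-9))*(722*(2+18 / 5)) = -160474608 / 5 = -32094921.60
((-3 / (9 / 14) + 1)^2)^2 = 14641 / 81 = 180.75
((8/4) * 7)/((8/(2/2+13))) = 49/2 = 24.50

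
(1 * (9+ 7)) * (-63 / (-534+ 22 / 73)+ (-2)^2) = 160439 / 2435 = 65.89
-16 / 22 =-8 / 11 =-0.73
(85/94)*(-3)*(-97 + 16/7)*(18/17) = 272.05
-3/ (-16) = 3/ 16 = 0.19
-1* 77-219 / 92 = -7303 / 92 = -79.38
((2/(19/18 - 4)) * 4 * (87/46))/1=-6264/1219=-5.14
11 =11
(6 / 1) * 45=270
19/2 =9.50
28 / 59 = 0.47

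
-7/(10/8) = -28/5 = -5.60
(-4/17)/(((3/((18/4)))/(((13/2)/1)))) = -39/17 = -2.29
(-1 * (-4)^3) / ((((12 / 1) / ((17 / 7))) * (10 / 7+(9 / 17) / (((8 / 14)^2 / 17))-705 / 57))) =82688 / 106119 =0.78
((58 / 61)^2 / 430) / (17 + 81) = 841 / 39200735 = 0.00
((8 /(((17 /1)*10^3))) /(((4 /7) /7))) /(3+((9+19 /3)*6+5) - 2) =1 /17000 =0.00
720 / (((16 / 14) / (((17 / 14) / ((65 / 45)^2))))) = 61965 / 169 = 366.66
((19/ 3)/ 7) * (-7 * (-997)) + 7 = 6321.33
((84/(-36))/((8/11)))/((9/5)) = -385/216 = -1.78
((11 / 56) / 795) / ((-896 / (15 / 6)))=-11 / 15955968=-0.00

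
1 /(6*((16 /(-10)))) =-5 /48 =-0.10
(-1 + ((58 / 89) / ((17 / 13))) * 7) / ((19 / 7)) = 26355 / 28747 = 0.92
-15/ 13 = -1.15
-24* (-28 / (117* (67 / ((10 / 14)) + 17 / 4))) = 4480 / 76479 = 0.06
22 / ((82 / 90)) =990 / 41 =24.15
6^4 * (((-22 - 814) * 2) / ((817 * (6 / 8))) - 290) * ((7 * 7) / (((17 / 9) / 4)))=-39365877.67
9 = 9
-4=-4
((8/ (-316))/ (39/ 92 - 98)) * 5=920/ 709183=0.00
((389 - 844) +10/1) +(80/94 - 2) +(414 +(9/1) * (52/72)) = -2411/94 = -25.65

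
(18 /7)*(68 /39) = 408 /91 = 4.48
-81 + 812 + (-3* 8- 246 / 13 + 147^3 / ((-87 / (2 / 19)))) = -22601171 / 7163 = -3155.27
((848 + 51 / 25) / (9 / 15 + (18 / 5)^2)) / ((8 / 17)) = 361267 / 2712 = 133.21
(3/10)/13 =3/130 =0.02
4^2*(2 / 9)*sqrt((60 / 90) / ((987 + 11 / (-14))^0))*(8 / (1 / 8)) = 2048*sqrt(6) / 27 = 185.80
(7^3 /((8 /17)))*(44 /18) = 64141 /36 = 1781.69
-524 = -524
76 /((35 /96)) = 7296 /35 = 208.46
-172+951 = 779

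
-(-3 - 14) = 17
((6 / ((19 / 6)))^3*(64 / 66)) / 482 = 248832 / 18183209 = 0.01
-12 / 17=-0.71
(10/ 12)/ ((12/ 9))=5/ 8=0.62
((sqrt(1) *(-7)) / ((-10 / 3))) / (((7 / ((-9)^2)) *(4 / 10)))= 243 / 4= 60.75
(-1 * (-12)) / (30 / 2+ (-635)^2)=3 / 100810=0.00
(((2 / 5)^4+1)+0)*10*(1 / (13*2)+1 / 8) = 10897 / 6500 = 1.68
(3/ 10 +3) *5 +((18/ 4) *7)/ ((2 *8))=591/ 32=18.47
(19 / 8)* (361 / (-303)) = -6859 / 2424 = -2.83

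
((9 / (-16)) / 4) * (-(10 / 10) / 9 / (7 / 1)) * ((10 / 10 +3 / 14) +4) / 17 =73 / 106624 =0.00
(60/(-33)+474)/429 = 5194/4719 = 1.10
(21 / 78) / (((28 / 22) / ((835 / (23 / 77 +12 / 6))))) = 707245 / 9204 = 76.84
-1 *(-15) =15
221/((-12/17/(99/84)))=-41327/112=-368.99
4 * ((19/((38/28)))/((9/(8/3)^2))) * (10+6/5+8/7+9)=42496/45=944.36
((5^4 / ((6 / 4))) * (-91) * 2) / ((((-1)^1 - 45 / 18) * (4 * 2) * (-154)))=-8125 / 462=-17.59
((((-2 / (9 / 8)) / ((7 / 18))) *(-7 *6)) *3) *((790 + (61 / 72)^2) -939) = -768695 / 9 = -85410.56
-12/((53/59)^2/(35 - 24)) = -459492/2809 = -163.58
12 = 12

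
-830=-830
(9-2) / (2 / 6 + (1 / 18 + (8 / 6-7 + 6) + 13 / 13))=126 / 31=4.06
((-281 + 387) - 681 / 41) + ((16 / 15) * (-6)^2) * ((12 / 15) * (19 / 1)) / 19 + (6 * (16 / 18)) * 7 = 484139 / 3075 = 157.44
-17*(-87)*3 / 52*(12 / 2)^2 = 39933 / 13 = 3071.77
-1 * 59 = -59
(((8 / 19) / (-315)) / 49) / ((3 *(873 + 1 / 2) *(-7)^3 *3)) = 16 / 1581574919085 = 0.00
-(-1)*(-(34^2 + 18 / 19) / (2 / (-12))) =131892 / 19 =6941.68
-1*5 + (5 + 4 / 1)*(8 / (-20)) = -43 / 5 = -8.60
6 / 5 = 1.20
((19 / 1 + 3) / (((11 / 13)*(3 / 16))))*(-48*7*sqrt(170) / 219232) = -112*sqrt(170) / 527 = -2.77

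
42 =42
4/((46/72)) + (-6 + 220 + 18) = 5480/23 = 238.26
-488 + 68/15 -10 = -7402/15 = -493.47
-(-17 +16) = 1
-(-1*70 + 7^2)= 21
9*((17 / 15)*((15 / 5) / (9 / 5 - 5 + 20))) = 51 / 28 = 1.82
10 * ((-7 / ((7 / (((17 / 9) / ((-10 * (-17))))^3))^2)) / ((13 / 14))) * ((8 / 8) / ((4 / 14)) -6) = 1 / 138174660000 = 0.00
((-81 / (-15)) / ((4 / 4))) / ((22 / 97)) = 2619 / 110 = 23.81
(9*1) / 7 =9 / 7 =1.29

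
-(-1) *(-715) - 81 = -796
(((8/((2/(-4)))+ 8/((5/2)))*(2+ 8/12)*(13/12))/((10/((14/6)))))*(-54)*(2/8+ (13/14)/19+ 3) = 146016/95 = 1537.01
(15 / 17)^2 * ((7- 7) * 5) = 0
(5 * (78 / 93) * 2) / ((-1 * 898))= -130 / 13919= -0.01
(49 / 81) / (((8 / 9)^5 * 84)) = 1701 / 131072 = 0.01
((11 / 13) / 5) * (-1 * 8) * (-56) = 4928 / 65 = 75.82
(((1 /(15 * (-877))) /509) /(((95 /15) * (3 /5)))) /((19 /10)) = -10 /483443619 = -0.00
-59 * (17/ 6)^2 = -17051/ 36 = -473.64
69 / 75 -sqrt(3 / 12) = 21 / 50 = 0.42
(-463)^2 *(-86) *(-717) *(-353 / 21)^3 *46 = -8915388688552681292 / 3087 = -2888042983010262.81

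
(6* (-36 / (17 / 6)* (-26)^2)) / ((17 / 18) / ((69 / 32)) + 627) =-544055616 / 6623863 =-82.14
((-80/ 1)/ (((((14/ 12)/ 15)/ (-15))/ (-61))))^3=-285930689472000000000/ 343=-833617170472303207.00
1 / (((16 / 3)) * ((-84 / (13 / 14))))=-13 / 6272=-0.00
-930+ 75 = -855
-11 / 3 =-3.67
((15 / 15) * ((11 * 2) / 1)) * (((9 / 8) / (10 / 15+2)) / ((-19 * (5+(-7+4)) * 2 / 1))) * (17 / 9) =-561 / 2432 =-0.23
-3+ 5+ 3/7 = 17/7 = 2.43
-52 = -52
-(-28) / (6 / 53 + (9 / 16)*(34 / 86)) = 1020992 / 12237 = 83.43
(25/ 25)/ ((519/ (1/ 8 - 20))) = -53/ 1384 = -0.04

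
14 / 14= 1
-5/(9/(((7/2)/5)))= -7/18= -0.39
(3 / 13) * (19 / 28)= 0.16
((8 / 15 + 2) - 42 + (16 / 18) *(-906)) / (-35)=4224 / 175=24.14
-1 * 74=-74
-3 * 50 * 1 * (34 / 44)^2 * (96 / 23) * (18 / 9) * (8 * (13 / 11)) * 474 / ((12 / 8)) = -68383411200 / 30613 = -2233803.00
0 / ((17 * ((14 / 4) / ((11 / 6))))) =0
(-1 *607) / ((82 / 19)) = -11533 / 82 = -140.65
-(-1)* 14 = 14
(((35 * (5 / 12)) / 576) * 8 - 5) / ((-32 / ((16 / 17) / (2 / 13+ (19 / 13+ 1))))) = 53885 / 998784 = 0.05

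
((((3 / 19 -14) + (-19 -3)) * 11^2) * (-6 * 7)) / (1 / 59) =10746825.16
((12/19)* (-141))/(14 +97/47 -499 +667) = -79524/164369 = -0.48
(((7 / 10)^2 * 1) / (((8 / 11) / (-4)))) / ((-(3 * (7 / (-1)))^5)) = -11 / 16669800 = -0.00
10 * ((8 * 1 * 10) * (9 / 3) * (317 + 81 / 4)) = 809400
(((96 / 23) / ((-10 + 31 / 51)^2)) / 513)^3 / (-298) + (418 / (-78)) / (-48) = 31389900995135999134305625121 / 281157390731559695013957136464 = 0.11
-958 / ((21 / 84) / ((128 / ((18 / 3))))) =-245248 / 3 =-81749.33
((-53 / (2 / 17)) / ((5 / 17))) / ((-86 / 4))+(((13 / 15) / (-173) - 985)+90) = -91919611 / 111585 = -823.76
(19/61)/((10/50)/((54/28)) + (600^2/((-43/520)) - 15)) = -110295/1541597274853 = -0.00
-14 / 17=-0.82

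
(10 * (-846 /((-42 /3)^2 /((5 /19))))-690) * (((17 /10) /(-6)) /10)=740027 /37240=19.87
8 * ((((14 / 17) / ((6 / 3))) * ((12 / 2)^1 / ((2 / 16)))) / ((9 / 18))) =316.24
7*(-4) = -28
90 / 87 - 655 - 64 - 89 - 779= -1585.97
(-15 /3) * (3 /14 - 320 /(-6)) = -11245 /42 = -267.74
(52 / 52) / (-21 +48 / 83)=-0.05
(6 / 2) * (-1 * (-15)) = 45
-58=-58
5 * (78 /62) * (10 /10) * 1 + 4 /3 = 709 /93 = 7.62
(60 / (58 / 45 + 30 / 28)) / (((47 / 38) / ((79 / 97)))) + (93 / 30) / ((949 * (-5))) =16.74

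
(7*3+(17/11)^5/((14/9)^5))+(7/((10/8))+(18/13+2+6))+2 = 219307276515801/5630111046560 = 38.95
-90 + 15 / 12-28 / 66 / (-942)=-5517737 / 62172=-88.75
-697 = -697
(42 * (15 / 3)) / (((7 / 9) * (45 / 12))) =72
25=25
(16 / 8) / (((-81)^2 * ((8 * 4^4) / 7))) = 7 / 6718464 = 0.00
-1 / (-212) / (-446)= -0.00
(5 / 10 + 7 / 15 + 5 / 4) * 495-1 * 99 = 3993 / 4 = 998.25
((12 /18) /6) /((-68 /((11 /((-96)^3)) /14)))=11 /7580418048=0.00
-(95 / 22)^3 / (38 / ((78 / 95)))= -18525 / 10648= -1.74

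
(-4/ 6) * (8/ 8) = -2/ 3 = -0.67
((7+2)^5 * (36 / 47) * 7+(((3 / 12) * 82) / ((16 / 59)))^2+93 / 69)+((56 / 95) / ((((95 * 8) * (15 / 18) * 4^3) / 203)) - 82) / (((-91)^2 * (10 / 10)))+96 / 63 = 399976736758230441463 / 1240928916864000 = 322320.43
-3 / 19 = -0.16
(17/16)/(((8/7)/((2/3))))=119/192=0.62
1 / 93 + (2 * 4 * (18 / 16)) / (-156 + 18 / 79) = -17939 / 381486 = -0.05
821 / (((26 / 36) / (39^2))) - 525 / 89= 153882789 / 89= 1729020.10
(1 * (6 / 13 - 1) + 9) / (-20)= -0.42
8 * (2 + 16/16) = 24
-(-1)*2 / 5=2 / 5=0.40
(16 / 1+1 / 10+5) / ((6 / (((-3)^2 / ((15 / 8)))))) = 422 / 25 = 16.88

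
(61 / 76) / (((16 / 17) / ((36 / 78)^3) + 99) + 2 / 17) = 27999 / 3791564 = 0.01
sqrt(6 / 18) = sqrt(3) / 3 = 0.58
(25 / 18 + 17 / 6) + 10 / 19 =4.75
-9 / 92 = -0.10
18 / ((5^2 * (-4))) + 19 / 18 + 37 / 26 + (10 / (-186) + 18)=3671407 / 181350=20.24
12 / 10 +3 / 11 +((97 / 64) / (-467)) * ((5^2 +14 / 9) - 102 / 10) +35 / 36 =442333 / 184932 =2.39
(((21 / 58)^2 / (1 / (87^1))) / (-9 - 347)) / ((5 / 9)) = -11907 / 206480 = -0.06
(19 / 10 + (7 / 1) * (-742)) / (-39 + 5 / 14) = 363447 / 2705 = 134.36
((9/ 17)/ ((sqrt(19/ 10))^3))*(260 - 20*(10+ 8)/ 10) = 20160*sqrt(190)/ 6137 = 45.28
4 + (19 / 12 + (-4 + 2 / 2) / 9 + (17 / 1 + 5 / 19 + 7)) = 2243 / 76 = 29.51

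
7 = 7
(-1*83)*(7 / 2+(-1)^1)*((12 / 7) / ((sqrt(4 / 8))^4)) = -9960 / 7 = -1422.86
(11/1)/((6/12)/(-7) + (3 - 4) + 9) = 154/111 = 1.39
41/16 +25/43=2163/688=3.14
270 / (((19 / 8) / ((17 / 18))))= 2040 / 19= 107.37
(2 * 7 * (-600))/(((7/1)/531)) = -637200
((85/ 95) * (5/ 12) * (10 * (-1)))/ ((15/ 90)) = -425/ 19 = -22.37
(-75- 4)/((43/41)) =-3239/43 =-75.33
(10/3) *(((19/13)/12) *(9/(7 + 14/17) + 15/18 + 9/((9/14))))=63775/9828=6.49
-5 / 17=-0.29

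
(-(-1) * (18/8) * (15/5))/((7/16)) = 108/7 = 15.43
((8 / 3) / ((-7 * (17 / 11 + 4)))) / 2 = -44 / 1281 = -0.03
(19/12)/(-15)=-19/180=-0.11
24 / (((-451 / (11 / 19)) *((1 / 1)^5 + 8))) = -8 / 2337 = -0.00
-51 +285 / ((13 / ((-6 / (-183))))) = -39873 / 793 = -50.28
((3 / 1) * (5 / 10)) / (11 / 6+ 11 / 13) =117 / 209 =0.56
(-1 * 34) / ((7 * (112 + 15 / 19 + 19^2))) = -323 / 31507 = -0.01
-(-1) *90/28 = 45/14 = 3.21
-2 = -2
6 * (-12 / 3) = -24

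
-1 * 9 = -9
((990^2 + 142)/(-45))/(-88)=247.54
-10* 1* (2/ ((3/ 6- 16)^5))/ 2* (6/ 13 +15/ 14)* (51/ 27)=2720/ 84040411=0.00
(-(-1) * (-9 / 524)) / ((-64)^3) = 9 / 137363456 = 0.00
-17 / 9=-1.89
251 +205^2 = 42276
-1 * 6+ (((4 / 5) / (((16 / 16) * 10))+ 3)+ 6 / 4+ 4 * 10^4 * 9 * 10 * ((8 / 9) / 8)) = 19999929 / 50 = 399998.58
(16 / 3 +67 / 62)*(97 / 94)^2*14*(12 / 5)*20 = 314298236 / 68479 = 4589.70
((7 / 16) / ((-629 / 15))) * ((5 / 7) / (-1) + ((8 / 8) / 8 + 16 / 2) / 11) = -225 / 885632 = -0.00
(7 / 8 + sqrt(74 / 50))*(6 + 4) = 35 / 4 + 2*sqrt(37) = 20.92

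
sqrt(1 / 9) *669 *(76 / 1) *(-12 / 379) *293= -59589168 / 379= -157227.36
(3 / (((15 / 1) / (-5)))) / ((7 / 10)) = -10 / 7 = -1.43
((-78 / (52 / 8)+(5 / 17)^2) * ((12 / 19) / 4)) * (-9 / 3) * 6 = 185922 / 5491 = 33.86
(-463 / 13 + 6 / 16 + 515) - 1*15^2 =26495 / 104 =254.76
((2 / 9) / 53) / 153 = 2 / 72981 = 0.00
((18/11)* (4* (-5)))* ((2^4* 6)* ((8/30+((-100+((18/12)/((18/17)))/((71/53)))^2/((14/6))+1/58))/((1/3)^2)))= -118642917.06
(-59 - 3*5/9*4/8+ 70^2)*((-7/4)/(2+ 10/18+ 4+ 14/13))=-7928193/7144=-1109.77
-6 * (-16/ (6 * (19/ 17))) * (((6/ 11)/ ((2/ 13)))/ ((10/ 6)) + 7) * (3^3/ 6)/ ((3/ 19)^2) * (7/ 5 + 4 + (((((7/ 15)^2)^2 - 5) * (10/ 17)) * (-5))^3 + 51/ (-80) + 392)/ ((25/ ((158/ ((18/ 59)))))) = 4600067877431271152067743/ 2699761798828125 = 1703879164.24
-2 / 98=-1 / 49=-0.02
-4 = -4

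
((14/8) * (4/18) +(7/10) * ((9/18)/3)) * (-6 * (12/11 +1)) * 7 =-14651/330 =-44.40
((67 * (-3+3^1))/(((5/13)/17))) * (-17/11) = 0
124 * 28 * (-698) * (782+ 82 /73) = -138544132608 /73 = -1897864830.25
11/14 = 0.79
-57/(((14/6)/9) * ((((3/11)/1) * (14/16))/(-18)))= 812592/49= 16583.51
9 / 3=3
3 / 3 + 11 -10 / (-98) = 593 / 49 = 12.10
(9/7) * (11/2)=99/14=7.07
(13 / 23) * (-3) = -39 / 23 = -1.70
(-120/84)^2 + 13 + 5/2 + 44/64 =14291/784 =18.23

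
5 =5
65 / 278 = 0.23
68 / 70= 34 / 35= 0.97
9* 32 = 288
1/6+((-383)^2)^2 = 129105976327/6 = 21517662721.17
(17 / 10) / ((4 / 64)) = 136 / 5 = 27.20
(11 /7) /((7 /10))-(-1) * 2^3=502 /49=10.24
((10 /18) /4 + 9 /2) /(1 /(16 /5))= 668 /45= 14.84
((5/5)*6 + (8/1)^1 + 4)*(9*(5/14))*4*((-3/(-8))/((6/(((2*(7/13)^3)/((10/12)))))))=11907/2197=5.42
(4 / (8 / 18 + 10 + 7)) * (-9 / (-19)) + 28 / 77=15496 / 32813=0.47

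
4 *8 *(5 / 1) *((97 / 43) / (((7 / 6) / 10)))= 931200 / 301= 3093.69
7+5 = 12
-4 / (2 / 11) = -22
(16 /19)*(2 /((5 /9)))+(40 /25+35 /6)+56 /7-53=-34.54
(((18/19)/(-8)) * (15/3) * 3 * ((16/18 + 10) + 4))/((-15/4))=134/19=7.05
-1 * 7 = -7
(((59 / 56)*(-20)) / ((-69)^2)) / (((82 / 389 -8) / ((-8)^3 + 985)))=0.27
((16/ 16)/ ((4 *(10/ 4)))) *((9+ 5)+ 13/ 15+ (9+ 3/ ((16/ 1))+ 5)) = 6973/ 2400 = 2.91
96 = 96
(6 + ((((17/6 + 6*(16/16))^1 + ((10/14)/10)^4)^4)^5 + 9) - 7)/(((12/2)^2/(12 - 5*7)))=-32878633967615315864188399985533096301872324665516907752030197957002511971922126037686341947175930504399288382034259981607/6151350158225404898759869426451360448322374895968976858527815756221338332512914505950153498372379508736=-5344945926001460258.42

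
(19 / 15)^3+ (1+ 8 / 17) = 200978 / 57375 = 3.50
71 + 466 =537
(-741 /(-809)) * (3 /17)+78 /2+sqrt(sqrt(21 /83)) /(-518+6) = -21^(1 /4) * 83^(3 /4) /42496+538590 /13753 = 39.16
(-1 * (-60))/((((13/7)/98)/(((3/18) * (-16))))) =-109760/13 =-8443.08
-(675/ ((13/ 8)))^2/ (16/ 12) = -21870000/ 169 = -129408.28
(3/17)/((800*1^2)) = 3/13600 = 0.00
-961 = -961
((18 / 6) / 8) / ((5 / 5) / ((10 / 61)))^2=75 / 7442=0.01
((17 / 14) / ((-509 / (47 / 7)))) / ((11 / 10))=-3995 / 274351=-0.01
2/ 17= 0.12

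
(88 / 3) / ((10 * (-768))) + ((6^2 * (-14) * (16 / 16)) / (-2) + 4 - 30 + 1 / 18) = 651029 / 2880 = 226.05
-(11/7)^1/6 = -11/42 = -0.26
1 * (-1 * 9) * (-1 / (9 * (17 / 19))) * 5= 95 / 17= 5.59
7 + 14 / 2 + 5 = 19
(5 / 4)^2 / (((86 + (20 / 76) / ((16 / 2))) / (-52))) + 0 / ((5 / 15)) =-12350 / 13077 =-0.94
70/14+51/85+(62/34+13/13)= 716/85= 8.42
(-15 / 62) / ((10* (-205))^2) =-3 / 52111000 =-0.00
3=3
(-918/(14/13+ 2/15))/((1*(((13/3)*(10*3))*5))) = -1.17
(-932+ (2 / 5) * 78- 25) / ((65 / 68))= -314772 / 325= -968.53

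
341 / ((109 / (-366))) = -124806 / 109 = -1145.01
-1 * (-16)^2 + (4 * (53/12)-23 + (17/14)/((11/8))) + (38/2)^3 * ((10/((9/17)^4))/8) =220028842843/2020788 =108882.69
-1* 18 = -18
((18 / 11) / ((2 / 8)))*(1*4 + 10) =1008 / 11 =91.64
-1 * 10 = -10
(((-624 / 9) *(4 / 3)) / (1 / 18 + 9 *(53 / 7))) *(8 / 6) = -3584 / 1983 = -1.81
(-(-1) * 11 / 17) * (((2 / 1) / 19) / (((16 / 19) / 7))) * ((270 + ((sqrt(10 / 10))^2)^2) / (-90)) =-1.70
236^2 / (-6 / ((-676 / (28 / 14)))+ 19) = 4706312 / 1607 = 2928.63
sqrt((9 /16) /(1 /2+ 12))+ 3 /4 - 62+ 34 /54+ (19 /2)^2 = 3 * sqrt(2) /20+ 800 /27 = 29.84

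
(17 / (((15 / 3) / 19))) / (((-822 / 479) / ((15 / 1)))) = -154717 / 274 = -564.66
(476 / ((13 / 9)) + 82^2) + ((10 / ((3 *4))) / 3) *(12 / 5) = 275114 / 39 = 7054.21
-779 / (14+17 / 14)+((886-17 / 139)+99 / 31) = 769010750 / 917817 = 837.87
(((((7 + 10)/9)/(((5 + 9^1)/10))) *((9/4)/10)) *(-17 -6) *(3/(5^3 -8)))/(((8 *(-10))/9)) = 1173/58240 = 0.02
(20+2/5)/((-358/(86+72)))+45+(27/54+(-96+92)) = 58169/1790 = 32.50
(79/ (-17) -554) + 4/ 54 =-256385/ 459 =-558.57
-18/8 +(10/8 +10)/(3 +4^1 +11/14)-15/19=-13209/8284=-1.59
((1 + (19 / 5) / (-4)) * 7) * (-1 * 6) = -21 / 10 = -2.10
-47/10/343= -47/3430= -0.01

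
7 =7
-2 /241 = -0.01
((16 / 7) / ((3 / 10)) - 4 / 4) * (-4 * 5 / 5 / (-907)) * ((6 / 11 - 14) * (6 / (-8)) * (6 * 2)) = 246864 / 69839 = 3.53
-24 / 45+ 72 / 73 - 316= -345524 / 1095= -315.55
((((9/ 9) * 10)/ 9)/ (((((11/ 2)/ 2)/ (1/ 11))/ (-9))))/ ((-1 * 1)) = 40/ 121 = 0.33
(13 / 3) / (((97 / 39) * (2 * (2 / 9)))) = 1521 / 388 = 3.92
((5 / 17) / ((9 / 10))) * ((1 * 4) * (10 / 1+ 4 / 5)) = 240 / 17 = 14.12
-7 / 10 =-0.70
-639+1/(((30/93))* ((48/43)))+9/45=-636.02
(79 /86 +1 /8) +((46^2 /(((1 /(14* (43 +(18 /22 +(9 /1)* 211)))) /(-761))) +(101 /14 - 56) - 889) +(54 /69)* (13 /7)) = -26683176443057215 /609224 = -43798629802.93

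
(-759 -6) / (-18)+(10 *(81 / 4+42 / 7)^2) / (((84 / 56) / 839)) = 15416795 / 4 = 3854198.75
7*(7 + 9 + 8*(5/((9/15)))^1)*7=12152/3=4050.67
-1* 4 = -4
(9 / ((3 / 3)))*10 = 90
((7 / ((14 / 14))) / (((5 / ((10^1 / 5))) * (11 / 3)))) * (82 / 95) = 3444 / 5225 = 0.66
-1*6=-6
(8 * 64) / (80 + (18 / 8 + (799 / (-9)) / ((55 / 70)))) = -202752 / 12173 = -16.66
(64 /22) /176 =2 /121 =0.02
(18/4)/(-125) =-9/250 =-0.04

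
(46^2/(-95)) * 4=-8464/95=-89.09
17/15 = 1.13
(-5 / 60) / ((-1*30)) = 1 / 360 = 0.00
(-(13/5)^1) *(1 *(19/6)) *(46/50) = -5681/750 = -7.57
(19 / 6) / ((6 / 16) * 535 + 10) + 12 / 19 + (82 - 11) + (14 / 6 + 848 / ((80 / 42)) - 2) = 16557516 / 32015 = 517.18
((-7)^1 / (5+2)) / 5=-1 / 5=-0.20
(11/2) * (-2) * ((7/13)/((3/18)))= -462/13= -35.54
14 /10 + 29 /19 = 278 /95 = 2.93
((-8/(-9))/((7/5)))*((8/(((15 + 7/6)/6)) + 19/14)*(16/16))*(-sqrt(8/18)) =-235000/128331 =-1.83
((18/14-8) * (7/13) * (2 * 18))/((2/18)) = -15228/13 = -1171.38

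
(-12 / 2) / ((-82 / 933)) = 2799 / 41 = 68.27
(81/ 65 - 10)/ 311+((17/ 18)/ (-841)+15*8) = 36712803223/ 306014670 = 119.97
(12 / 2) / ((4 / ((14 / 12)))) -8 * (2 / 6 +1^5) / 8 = 5 / 12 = 0.42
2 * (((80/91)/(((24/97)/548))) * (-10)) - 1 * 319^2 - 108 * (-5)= -38264533/273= -140163.12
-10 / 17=-0.59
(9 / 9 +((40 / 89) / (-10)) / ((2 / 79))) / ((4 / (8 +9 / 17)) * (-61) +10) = 10005 / 240122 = 0.04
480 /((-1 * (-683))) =480 /683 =0.70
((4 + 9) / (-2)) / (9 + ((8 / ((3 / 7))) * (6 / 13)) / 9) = -1521 / 2330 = -0.65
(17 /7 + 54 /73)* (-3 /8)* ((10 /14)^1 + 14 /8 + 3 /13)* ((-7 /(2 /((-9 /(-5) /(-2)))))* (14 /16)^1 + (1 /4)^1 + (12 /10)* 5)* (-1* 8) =6865957197 /29760640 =230.71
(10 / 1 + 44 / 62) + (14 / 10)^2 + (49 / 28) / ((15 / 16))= 33797 / 2325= 14.54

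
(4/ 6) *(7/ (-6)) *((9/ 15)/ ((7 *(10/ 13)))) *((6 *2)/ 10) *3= -39/ 125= -0.31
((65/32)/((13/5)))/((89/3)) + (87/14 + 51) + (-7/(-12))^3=61835735/1076544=57.44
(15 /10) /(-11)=-3 /22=-0.14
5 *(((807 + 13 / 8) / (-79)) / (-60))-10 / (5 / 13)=-190715 / 7584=-25.15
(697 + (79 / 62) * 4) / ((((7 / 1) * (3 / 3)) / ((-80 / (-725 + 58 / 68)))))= 11.08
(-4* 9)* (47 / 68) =-423 / 17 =-24.88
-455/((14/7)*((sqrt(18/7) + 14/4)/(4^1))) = -89180/271 + 10920*sqrt(14)/271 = -178.31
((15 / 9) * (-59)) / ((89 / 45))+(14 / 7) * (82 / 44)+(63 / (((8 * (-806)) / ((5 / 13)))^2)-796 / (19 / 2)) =-16962317235471937 / 130699237816576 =-129.78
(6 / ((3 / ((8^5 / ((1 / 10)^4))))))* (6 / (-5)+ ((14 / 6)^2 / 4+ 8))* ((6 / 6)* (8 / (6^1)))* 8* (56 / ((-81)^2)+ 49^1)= 495294459412480000 / 177147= 2795951720393.12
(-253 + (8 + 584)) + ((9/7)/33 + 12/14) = 26172/77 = 339.90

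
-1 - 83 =-84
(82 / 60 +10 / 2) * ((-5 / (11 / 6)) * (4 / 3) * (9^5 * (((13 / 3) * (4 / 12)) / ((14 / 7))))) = -987331.09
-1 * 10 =-10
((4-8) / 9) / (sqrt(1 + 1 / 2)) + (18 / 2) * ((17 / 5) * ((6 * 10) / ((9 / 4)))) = 815.64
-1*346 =-346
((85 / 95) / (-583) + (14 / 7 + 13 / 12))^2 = 167809026025 / 17668789776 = 9.50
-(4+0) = -4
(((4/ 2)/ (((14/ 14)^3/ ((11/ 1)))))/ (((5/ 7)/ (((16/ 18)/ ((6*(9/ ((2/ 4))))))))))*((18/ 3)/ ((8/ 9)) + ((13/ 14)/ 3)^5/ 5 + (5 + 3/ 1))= 106027346183/ 28355329800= 3.74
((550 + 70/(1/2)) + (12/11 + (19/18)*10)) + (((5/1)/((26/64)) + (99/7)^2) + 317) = 77628949/63063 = 1230.97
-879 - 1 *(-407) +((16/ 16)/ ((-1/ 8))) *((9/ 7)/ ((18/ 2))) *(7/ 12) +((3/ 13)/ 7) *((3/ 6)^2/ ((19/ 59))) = -9806357/ 20748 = -472.64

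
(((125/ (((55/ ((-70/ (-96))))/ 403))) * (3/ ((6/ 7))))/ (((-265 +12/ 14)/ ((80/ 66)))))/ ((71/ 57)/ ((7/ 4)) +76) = -11490285625/ 82174766784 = -0.14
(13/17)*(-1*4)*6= -312/17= -18.35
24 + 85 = 109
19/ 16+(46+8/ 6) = 2329/ 48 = 48.52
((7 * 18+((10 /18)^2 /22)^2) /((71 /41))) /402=16404782609 /90635806008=0.18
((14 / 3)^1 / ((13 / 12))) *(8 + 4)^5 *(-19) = -20365942.15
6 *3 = 18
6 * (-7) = -42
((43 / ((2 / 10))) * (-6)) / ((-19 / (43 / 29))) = 55470 / 551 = 100.67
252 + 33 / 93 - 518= -8235 / 31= -265.65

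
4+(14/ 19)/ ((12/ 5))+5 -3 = 719/ 114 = 6.31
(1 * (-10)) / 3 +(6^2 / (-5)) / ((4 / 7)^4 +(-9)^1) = -2.52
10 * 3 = 30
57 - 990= -933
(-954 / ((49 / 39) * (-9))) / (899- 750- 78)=1.19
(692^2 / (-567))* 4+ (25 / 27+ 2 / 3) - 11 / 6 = -3831185 / 1134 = -3378.47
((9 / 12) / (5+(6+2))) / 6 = 1 / 104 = 0.01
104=104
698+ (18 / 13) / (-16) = 72583 / 104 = 697.91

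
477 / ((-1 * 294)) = -159 / 98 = -1.62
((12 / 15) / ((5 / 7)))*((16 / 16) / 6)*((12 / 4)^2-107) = -1372 / 75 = -18.29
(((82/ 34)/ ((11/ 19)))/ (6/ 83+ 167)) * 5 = 323285/ 2593129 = 0.12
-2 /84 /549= -1 /23058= -0.00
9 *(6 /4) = 27 /2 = 13.50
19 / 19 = 1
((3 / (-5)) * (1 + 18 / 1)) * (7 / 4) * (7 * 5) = -698.25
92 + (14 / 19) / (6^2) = 31471 / 342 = 92.02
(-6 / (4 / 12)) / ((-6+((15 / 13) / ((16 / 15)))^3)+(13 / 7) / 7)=4.03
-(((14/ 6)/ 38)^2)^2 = -2401/ 168896016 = -0.00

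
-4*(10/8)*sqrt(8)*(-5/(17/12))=600*sqrt(2)/17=49.91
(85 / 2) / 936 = 85 / 1872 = 0.05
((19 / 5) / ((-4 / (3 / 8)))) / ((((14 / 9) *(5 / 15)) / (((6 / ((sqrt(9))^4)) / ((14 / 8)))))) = -57 / 1960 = -0.03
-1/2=-0.50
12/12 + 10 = 11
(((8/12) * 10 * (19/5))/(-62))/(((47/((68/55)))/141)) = -2584/1705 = -1.52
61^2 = 3721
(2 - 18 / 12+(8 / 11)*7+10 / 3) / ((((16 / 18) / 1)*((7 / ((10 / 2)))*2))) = 8835 / 2464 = 3.59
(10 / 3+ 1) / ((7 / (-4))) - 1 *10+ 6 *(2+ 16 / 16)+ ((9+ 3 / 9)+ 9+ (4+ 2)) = 209 / 7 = 29.86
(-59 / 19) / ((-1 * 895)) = 59 / 17005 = 0.00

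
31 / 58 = 0.53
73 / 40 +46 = 1913 / 40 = 47.82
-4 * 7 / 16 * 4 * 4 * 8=-224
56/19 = 2.95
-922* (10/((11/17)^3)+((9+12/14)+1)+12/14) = -417713944/9317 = -44833.52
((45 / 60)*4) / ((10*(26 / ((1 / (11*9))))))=1 / 8580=0.00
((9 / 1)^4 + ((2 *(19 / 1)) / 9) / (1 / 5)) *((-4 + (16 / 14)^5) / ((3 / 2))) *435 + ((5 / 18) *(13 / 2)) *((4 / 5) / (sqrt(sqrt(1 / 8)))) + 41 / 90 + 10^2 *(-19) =-5922863533913 / 1512630 + 13 *2^(3 / 4) / 9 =-3915603.86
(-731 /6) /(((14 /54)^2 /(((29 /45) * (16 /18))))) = -254388 /245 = -1038.32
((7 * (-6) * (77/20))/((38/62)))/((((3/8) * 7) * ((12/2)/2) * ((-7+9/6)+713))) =-19096/403275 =-0.05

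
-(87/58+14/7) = -7/2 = -3.50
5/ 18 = 0.28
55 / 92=0.60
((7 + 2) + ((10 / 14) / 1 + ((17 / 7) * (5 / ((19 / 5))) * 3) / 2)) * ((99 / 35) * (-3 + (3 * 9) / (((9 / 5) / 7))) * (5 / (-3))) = -6494697 / 931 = -6976.04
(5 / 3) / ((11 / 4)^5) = 5120 / 483153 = 0.01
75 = 75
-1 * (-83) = 83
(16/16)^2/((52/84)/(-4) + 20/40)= 2.90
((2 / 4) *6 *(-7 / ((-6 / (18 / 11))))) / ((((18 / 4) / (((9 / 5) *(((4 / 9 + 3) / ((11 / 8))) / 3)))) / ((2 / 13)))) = 6944 / 23595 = 0.29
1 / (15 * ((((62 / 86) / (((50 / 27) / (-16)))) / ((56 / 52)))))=-1505 / 130572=-0.01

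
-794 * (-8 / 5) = 6352 / 5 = 1270.40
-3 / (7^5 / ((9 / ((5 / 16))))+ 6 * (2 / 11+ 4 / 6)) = -4752 / 932449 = -0.01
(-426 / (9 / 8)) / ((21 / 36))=-4544 / 7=-649.14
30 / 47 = 0.64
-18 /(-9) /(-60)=-1 /30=-0.03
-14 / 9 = -1.56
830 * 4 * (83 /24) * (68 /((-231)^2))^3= 10830610240 /455819745254643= 0.00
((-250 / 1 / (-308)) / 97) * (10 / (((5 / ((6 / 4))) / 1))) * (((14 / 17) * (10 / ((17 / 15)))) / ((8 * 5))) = 5625 / 1233452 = 0.00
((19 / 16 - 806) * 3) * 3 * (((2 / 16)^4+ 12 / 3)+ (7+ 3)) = -6645884085 / 65536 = -101408.14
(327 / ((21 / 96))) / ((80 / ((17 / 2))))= 5559 / 35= 158.83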